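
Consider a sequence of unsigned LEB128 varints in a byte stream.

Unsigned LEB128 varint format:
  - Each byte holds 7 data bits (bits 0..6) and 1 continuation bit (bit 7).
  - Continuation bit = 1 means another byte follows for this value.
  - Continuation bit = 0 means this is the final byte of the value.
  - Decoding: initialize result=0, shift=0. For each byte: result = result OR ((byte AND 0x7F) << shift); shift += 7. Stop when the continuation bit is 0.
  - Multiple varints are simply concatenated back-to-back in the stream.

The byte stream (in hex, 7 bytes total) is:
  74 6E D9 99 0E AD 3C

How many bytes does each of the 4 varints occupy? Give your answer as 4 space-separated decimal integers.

Answer: 1 1 3 2

Derivation:
  byte[0]=0x74 cont=0 payload=0x74=116: acc |= 116<<0 -> acc=116 shift=7 [end]
Varint 1: bytes[0:1] = 74 -> value 116 (1 byte(s))
  byte[1]=0x6E cont=0 payload=0x6E=110: acc |= 110<<0 -> acc=110 shift=7 [end]
Varint 2: bytes[1:2] = 6E -> value 110 (1 byte(s))
  byte[2]=0xD9 cont=1 payload=0x59=89: acc |= 89<<0 -> acc=89 shift=7
  byte[3]=0x99 cont=1 payload=0x19=25: acc |= 25<<7 -> acc=3289 shift=14
  byte[4]=0x0E cont=0 payload=0x0E=14: acc |= 14<<14 -> acc=232665 shift=21 [end]
Varint 3: bytes[2:5] = D9 99 0E -> value 232665 (3 byte(s))
  byte[5]=0xAD cont=1 payload=0x2D=45: acc |= 45<<0 -> acc=45 shift=7
  byte[6]=0x3C cont=0 payload=0x3C=60: acc |= 60<<7 -> acc=7725 shift=14 [end]
Varint 4: bytes[5:7] = AD 3C -> value 7725 (2 byte(s))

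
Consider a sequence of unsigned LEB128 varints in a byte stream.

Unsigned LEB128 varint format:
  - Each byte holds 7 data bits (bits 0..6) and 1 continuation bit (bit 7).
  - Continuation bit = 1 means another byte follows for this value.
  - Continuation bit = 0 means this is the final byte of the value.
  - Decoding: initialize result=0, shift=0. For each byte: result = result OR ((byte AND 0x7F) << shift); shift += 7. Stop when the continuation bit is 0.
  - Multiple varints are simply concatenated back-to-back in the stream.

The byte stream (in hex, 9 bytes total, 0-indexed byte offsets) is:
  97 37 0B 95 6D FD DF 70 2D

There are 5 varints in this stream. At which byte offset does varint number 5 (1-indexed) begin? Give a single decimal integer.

  byte[0]=0x97 cont=1 payload=0x17=23: acc |= 23<<0 -> acc=23 shift=7
  byte[1]=0x37 cont=0 payload=0x37=55: acc |= 55<<7 -> acc=7063 shift=14 [end]
Varint 1: bytes[0:2] = 97 37 -> value 7063 (2 byte(s))
  byte[2]=0x0B cont=0 payload=0x0B=11: acc |= 11<<0 -> acc=11 shift=7 [end]
Varint 2: bytes[2:3] = 0B -> value 11 (1 byte(s))
  byte[3]=0x95 cont=1 payload=0x15=21: acc |= 21<<0 -> acc=21 shift=7
  byte[4]=0x6D cont=0 payload=0x6D=109: acc |= 109<<7 -> acc=13973 shift=14 [end]
Varint 3: bytes[3:5] = 95 6D -> value 13973 (2 byte(s))
  byte[5]=0xFD cont=1 payload=0x7D=125: acc |= 125<<0 -> acc=125 shift=7
  byte[6]=0xDF cont=1 payload=0x5F=95: acc |= 95<<7 -> acc=12285 shift=14
  byte[7]=0x70 cont=0 payload=0x70=112: acc |= 112<<14 -> acc=1847293 shift=21 [end]
Varint 4: bytes[5:8] = FD DF 70 -> value 1847293 (3 byte(s))
  byte[8]=0x2D cont=0 payload=0x2D=45: acc |= 45<<0 -> acc=45 shift=7 [end]
Varint 5: bytes[8:9] = 2D -> value 45 (1 byte(s))

Answer: 8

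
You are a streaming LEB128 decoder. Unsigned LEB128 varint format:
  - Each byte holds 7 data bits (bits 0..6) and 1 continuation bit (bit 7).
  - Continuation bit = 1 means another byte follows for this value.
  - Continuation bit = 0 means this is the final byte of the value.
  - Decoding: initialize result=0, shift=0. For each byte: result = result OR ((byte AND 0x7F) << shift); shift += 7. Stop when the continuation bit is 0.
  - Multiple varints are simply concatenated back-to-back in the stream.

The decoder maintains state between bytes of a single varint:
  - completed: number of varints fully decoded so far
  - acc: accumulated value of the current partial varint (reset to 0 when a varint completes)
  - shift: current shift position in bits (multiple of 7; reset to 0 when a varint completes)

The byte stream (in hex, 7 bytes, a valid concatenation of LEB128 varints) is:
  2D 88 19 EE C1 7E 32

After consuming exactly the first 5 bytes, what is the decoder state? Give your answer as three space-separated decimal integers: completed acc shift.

Answer: 2 8430 14

Derivation:
byte[0]=0x2D cont=0 payload=0x2D: varint #1 complete (value=45); reset -> completed=1 acc=0 shift=0
byte[1]=0x88 cont=1 payload=0x08: acc |= 8<<0 -> completed=1 acc=8 shift=7
byte[2]=0x19 cont=0 payload=0x19: varint #2 complete (value=3208); reset -> completed=2 acc=0 shift=0
byte[3]=0xEE cont=1 payload=0x6E: acc |= 110<<0 -> completed=2 acc=110 shift=7
byte[4]=0xC1 cont=1 payload=0x41: acc |= 65<<7 -> completed=2 acc=8430 shift=14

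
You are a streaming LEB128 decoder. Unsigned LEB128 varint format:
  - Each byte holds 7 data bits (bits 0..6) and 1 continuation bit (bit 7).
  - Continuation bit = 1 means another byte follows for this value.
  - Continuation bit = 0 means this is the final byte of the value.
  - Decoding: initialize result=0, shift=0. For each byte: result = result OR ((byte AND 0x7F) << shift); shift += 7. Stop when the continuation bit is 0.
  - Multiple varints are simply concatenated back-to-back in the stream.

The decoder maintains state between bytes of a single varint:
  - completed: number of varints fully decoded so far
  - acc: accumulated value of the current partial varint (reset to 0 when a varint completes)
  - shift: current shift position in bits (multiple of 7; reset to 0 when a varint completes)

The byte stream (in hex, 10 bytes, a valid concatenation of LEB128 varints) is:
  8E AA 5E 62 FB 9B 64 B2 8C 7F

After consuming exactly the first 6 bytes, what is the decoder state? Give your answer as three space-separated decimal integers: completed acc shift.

Answer: 2 3579 14

Derivation:
byte[0]=0x8E cont=1 payload=0x0E: acc |= 14<<0 -> completed=0 acc=14 shift=7
byte[1]=0xAA cont=1 payload=0x2A: acc |= 42<<7 -> completed=0 acc=5390 shift=14
byte[2]=0x5E cont=0 payload=0x5E: varint #1 complete (value=1545486); reset -> completed=1 acc=0 shift=0
byte[3]=0x62 cont=0 payload=0x62: varint #2 complete (value=98); reset -> completed=2 acc=0 shift=0
byte[4]=0xFB cont=1 payload=0x7B: acc |= 123<<0 -> completed=2 acc=123 shift=7
byte[5]=0x9B cont=1 payload=0x1B: acc |= 27<<7 -> completed=2 acc=3579 shift=14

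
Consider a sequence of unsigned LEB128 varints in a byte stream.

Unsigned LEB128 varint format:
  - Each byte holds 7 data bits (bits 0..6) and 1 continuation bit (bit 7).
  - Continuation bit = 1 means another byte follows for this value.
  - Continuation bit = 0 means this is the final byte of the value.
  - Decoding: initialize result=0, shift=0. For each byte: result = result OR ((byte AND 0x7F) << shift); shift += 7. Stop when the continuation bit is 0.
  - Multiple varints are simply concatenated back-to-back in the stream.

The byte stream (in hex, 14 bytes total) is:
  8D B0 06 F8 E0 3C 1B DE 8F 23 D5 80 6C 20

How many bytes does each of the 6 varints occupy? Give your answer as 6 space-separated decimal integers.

Answer: 3 3 1 3 3 1

Derivation:
  byte[0]=0x8D cont=1 payload=0x0D=13: acc |= 13<<0 -> acc=13 shift=7
  byte[1]=0xB0 cont=1 payload=0x30=48: acc |= 48<<7 -> acc=6157 shift=14
  byte[2]=0x06 cont=0 payload=0x06=6: acc |= 6<<14 -> acc=104461 shift=21 [end]
Varint 1: bytes[0:3] = 8D B0 06 -> value 104461 (3 byte(s))
  byte[3]=0xF8 cont=1 payload=0x78=120: acc |= 120<<0 -> acc=120 shift=7
  byte[4]=0xE0 cont=1 payload=0x60=96: acc |= 96<<7 -> acc=12408 shift=14
  byte[5]=0x3C cont=0 payload=0x3C=60: acc |= 60<<14 -> acc=995448 shift=21 [end]
Varint 2: bytes[3:6] = F8 E0 3C -> value 995448 (3 byte(s))
  byte[6]=0x1B cont=0 payload=0x1B=27: acc |= 27<<0 -> acc=27 shift=7 [end]
Varint 3: bytes[6:7] = 1B -> value 27 (1 byte(s))
  byte[7]=0xDE cont=1 payload=0x5E=94: acc |= 94<<0 -> acc=94 shift=7
  byte[8]=0x8F cont=1 payload=0x0F=15: acc |= 15<<7 -> acc=2014 shift=14
  byte[9]=0x23 cont=0 payload=0x23=35: acc |= 35<<14 -> acc=575454 shift=21 [end]
Varint 4: bytes[7:10] = DE 8F 23 -> value 575454 (3 byte(s))
  byte[10]=0xD5 cont=1 payload=0x55=85: acc |= 85<<0 -> acc=85 shift=7
  byte[11]=0x80 cont=1 payload=0x00=0: acc |= 0<<7 -> acc=85 shift=14
  byte[12]=0x6C cont=0 payload=0x6C=108: acc |= 108<<14 -> acc=1769557 shift=21 [end]
Varint 5: bytes[10:13] = D5 80 6C -> value 1769557 (3 byte(s))
  byte[13]=0x20 cont=0 payload=0x20=32: acc |= 32<<0 -> acc=32 shift=7 [end]
Varint 6: bytes[13:14] = 20 -> value 32 (1 byte(s))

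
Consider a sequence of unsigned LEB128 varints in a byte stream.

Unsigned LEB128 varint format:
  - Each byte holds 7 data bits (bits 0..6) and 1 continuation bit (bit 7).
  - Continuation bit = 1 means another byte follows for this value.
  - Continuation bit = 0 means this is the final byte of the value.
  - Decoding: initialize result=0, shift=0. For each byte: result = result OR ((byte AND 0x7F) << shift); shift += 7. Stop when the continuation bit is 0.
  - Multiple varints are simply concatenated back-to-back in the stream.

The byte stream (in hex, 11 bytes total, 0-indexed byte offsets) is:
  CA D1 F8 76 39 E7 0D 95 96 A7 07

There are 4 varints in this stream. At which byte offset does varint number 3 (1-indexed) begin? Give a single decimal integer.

Answer: 5

Derivation:
  byte[0]=0xCA cont=1 payload=0x4A=74: acc |= 74<<0 -> acc=74 shift=7
  byte[1]=0xD1 cont=1 payload=0x51=81: acc |= 81<<7 -> acc=10442 shift=14
  byte[2]=0xF8 cont=1 payload=0x78=120: acc |= 120<<14 -> acc=1976522 shift=21
  byte[3]=0x76 cont=0 payload=0x76=118: acc |= 118<<21 -> acc=249440458 shift=28 [end]
Varint 1: bytes[0:4] = CA D1 F8 76 -> value 249440458 (4 byte(s))
  byte[4]=0x39 cont=0 payload=0x39=57: acc |= 57<<0 -> acc=57 shift=7 [end]
Varint 2: bytes[4:5] = 39 -> value 57 (1 byte(s))
  byte[5]=0xE7 cont=1 payload=0x67=103: acc |= 103<<0 -> acc=103 shift=7
  byte[6]=0x0D cont=0 payload=0x0D=13: acc |= 13<<7 -> acc=1767 shift=14 [end]
Varint 3: bytes[5:7] = E7 0D -> value 1767 (2 byte(s))
  byte[7]=0x95 cont=1 payload=0x15=21: acc |= 21<<0 -> acc=21 shift=7
  byte[8]=0x96 cont=1 payload=0x16=22: acc |= 22<<7 -> acc=2837 shift=14
  byte[9]=0xA7 cont=1 payload=0x27=39: acc |= 39<<14 -> acc=641813 shift=21
  byte[10]=0x07 cont=0 payload=0x07=7: acc |= 7<<21 -> acc=15321877 shift=28 [end]
Varint 4: bytes[7:11] = 95 96 A7 07 -> value 15321877 (4 byte(s))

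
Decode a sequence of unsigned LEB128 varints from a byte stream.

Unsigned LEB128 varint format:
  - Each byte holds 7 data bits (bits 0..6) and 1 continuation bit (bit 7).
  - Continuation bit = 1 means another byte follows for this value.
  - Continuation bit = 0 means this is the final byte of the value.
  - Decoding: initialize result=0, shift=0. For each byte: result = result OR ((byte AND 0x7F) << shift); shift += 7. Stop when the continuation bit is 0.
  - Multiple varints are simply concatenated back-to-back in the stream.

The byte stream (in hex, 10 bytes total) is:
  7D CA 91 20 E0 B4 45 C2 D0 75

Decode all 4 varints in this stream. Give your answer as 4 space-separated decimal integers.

Answer: 125 526538 1137248 1927234

Derivation:
  byte[0]=0x7D cont=0 payload=0x7D=125: acc |= 125<<0 -> acc=125 shift=7 [end]
Varint 1: bytes[0:1] = 7D -> value 125 (1 byte(s))
  byte[1]=0xCA cont=1 payload=0x4A=74: acc |= 74<<0 -> acc=74 shift=7
  byte[2]=0x91 cont=1 payload=0x11=17: acc |= 17<<7 -> acc=2250 shift=14
  byte[3]=0x20 cont=0 payload=0x20=32: acc |= 32<<14 -> acc=526538 shift=21 [end]
Varint 2: bytes[1:4] = CA 91 20 -> value 526538 (3 byte(s))
  byte[4]=0xE0 cont=1 payload=0x60=96: acc |= 96<<0 -> acc=96 shift=7
  byte[5]=0xB4 cont=1 payload=0x34=52: acc |= 52<<7 -> acc=6752 shift=14
  byte[6]=0x45 cont=0 payload=0x45=69: acc |= 69<<14 -> acc=1137248 shift=21 [end]
Varint 3: bytes[4:7] = E0 B4 45 -> value 1137248 (3 byte(s))
  byte[7]=0xC2 cont=1 payload=0x42=66: acc |= 66<<0 -> acc=66 shift=7
  byte[8]=0xD0 cont=1 payload=0x50=80: acc |= 80<<7 -> acc=10306 shift=14
  byte[9]=0x75 cont=0 payload=0x75=117: acc |= 117<<14 -> acc=1927234 shift=21 [end]
Varint 4: bytes[7:10] = C2 D0 75 -> value 1927234 (3 byte(s))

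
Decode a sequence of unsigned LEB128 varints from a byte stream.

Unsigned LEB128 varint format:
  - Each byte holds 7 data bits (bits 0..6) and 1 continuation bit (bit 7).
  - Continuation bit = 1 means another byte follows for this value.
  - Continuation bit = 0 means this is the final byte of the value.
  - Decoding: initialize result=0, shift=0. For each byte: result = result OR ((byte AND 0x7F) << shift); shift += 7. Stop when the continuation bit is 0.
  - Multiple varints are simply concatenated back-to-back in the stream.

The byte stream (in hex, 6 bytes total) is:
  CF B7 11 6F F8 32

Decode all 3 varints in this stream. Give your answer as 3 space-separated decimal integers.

Answer: 285647 111 6520

Derivation:
  byte[0]=0xCF cont=1 payload=0x4F=79: acc |= 79<<0 -> acc=79 shift=7
  byte[1]=0xB7 cont=1 payload=0x37=55: acc |= 55<<7 -> acc=7119 shift=14
  byte[2]=0x11 cont=0 payload=0x11=17: acc |= 17<<14 -> acc=285647 shift=21 [end]
Varint 1: bytes[0:3] = CF B7 11 -> value 285647 (3 byte(s))
  byte[3]=0x6F cont=0 payload=0x6F=111: acc |= 111<<0 -> acc=111 shift=7 [end]
Varint 2: bytes[3:4] = 6F -> value 111 (1 byte(s))
  byte[4]=0xF8 cont=1 payload=0x78=120: acc |= 120<<0 -> acc=120 shift=7
  byte[5]=0x32 cont=0 payload=0x32=50: acc |= 50<<7 -> acc=6520 shift=14 [end]
Varint 3: bytes[4:6] = F8 32 -> value 6520 (2 byte(s))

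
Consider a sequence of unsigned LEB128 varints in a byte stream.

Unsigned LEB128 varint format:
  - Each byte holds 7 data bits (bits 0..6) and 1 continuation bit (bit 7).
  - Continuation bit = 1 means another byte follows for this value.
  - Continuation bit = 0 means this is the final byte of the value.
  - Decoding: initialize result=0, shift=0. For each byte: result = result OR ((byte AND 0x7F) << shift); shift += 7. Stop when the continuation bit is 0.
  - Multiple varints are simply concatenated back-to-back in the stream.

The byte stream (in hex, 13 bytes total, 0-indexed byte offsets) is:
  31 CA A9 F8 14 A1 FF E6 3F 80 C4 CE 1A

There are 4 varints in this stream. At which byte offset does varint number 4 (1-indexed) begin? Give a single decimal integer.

Answer: 9

Derivation:
  byte[0]=0x31 cont=0 payload=0x31=49: acc |= 49<<0 -> acc=49 shift=7 [end]
Varint 1: bytes[0:1] = 31 -> value 49 (1 byte(s))
  byte[1]=0xCA cont=1 payload=0x4A=74: acc |= 74<<0 -> acc=74 shift=7
  byte[2]=0xA9 cont=1 payload=0x29=41: acc |= 41<<7 -> acc=5322 shift=14
  byte[3]=0xF8 cont=1 payload=0x78=120: acc |= 120<<14 -> acc=1971402 shift=21
  byte[4]=0x14 cont=0 payload=0x14=20: acc |= 20<<21 -> acc=43914442 shift=28 [end]
Varint 2: bytes[1:5] = CA A9 F8 14 -> value 43914442 (4 byte(s))
  byte[5]=0xA1 cont=1 payload=0x21=33: acc |= 33<<0 -> acc=33 shift=7
  byte[6]=0xFF cont=1 payload=0x7F=127: acc |= 127<<7 -> acc=16289 shift=14
  byte[7]=0xE6 cont=1 payload=0x66=102: acc |= 102<<14 -> acc=1687457 shift=21
  byte[8]=0x3F cont=0 payload=0x3F=63: acc |= 63<<21 -> acc=133808033 shift=28 [end]
Varint 3: bytes[5:9] = A1 FF E6 3F -> value 133808033 (4 byte(s))
  byte[9]=0x80 cont=1 payload=0x00=0: acc |= 0<<0 -> acc=0 shift=7
  byte[10]=0xC4 cont=1 payload=0x44=68: acc |= 68<<7 -> acc=8704 shift=14
  byte[11]=0xCE cont=1 payload=0x4E=78: acc |= 78<<14 -> acc=1286656 shift=21
  byte[12]=0x1A cont=0 payload=0x1A=26: acc |= 26<<21 -> acc=55812608 shift=28 [end]
Varint 4: bytes[9:13] = 80 C4 CE 1A -> value 55812608 (4 byte(s))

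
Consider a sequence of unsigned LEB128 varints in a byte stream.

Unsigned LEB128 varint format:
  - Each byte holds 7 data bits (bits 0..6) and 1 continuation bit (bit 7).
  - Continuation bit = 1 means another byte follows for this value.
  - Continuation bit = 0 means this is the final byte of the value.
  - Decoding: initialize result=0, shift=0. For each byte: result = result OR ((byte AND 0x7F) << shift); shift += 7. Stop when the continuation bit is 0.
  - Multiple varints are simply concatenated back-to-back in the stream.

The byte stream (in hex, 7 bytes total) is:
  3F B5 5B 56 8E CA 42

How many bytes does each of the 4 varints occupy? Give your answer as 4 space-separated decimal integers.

  byte[0]=0x3F cont=0 payload=0x3F=63: acc |= 63<<0 -> acc=63 shift=7 [end]
Varint 1: bytes[0:1] = 3F -> value 63 (1 byte(s))
  byte[1]=0xB5 cont=1 payload=0x35=53: acc |= 53<<0 -> acc=53 shift=7
  byte[2]=0x5B cont=0 payload=0x5B=91: acc |= 91<<7 -> acc=11701 shift=14 [end]
Varint 2: bytes[1:3] = B5 5B -> value 11701 (2 byte(s))
  byte[3]=0x56 cont=0 payload=0x56=86: acc |= 86<<0 -> acc=86 shift=7 [end]
Varint 3: bytes[3:4] = 56 -> value 86 (1 byte(s))
  byte[4]=0x8E cont=1 payload=0x0E=14: acc |= 14<<0 -> acc=14 shift=7
  byte[5]=0xCA cont=1 payload=0x4A=74: acc |= 74<<7 -> acc=9486 shift=14
  byte[6]=0x42 cont=0 payload=0x42=66: acc |= 66<<14 -> acc=1090830 shift=21 [end]
Varint 4: bytes[4:7] = 8E CA 42 -> value 1090830 (3 byte(s))

Answer: 1 2 1 3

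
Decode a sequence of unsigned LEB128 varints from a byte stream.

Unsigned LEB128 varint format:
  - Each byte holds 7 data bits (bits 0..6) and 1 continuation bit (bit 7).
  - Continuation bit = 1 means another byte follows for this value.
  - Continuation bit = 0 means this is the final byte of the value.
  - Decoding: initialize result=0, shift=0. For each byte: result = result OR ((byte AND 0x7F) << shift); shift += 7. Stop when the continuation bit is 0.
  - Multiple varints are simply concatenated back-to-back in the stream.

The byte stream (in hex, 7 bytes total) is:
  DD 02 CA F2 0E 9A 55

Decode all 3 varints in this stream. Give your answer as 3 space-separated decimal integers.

Answer: 349 244042 10906

Derivation:
  byte[0]=0xDD cont=1 payload=0x5D=93: acc |= 93<<0 -> acc=93 shift=7
  byte[1]=0x02 cont=0 payload=0x02=2: acc |= 2<<7 -> acc=349 shift=14 [end]
Varint 1: bytes[0:2] = DD 02 -> value 349 (2 byte(s))
  byte[2]=0xCA cont=1 payload=0x4A=74: acc |= 74<<0 -> acc=74 shift=7
  byte[3]=0xF2 cont=1 payload=0x72=114: acc |= 114<<7 -> acc=14666 shift=14
  byte[4]=0x0E cont=0 payload=0x0E=14: acc |= 14<<14 -> acc=244042 shift=21 [end]
Varint 2: bytes[2:5] = CA F2 0E -> value 244042 (3 byte(s))
  byte[5]=0x9A cont=1 payload=0x1A=26: acc |= 26<<0 -> acc=26 shift=7
  byte[6]=0x55 cont=0 payload=0x55=85: acc |= 85<<7 -> acc=10906 shift=14 [end]
Varint 3: bytes[5:7] = 9A 55 -> value 10906 (2 byte(s))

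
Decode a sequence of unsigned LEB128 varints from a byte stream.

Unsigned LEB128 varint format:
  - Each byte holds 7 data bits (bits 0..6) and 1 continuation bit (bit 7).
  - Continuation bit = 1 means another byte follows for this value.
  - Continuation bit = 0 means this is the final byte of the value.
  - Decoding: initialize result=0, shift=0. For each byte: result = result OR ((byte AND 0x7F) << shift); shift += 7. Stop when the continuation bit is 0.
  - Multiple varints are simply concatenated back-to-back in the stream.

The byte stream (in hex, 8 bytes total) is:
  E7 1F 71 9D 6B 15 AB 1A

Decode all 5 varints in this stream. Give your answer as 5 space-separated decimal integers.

Answer: 4071 113 13725 21 3371

Derivation:
  byte[0]=0xE7 cont=1 payload=0x67=103: acc |= 103<<0 -> acc=103 shift=7
  byte[1]=0x1F cont=0 payload=0x1F=31: acc |= 31<<7 -> acc=4071 shift=14 [end]
Varint 1: bytes[0:2] = E7 1F -> value 4071 (2 byte(s))
  byte[2]=0x71 cont=0 payload=0x71=113: acc |= 113<<0 -> acc=113 shift=7 [end]
Varint 2: bytes[2:3] = 71 -> value 113 (1 byte(s))
  byte[3]=0x9D cont=1 payload=0x1D=29: acc |= 29<<0 -> acc=29 shift=7
  byte[4]=0x6B cont=0 payload=0x6B=107: acc |= 107<<7 -> acc=13725 shift=14 [end]
Varint 3: bytes[3:5] = 9D 6B -> value 13725 (2 byte(s))
  byte[5]=0x15 cont=0 payload=0x15=21: acc |= 21<<0 -> acc=21 shift=7 [end]
Varint 4: bytes[5:6] = 15 -> value 21 (1 byte(s))
  byte[6]=0xAB cont=1 payload=0x2B=43: acc |= 43<<0 -> acc=43 shift=7
  byte[7]=0x1A cont=0 payload=0x1A=26: acc |= 26<<7 -> acc=3371 shift=14 [end]
Varint 5: bytes[6:8] = AB 1A -> value 3371 (2 byte(s))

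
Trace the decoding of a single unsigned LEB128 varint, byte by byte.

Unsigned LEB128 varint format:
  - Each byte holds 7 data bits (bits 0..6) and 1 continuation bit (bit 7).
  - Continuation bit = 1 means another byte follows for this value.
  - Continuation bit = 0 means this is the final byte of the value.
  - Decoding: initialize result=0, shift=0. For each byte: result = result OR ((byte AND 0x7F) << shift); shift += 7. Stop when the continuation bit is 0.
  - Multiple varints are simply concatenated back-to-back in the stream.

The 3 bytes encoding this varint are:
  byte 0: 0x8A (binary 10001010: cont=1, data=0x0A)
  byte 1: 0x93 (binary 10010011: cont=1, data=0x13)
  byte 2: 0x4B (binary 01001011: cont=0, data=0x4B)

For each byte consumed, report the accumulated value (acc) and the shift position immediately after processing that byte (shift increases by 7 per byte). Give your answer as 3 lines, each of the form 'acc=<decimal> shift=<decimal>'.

Answer: acc=10 shift=7
acc=2442 shift=14
acc=1231242 shift=21

Derivation:
byte 0=0x8A: payload=0x0A=10, contrib = 10<<0 = 10; acc -> 10, shift -> 7
byte 1=0x93: payload=0x13=19, contrib = 19<<7 = 2432; acc -> 2442, shift -> 14
byte 2=0x4B: payload=0x4B=75, contrib = 75<<14 = 1228800; acc -> 1231242, shift -> 21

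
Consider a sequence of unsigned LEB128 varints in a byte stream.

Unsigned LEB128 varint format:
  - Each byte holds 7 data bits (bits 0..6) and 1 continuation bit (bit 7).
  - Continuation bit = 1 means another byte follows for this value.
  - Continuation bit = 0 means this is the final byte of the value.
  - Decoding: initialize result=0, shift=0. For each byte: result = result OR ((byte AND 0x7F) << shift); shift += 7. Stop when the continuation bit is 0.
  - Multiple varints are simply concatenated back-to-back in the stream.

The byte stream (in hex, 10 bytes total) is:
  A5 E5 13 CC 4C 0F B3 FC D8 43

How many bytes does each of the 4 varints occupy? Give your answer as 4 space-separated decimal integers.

Answer: 3 2 1 4

Derivation:
  byte[0]=0xA5 cont=1 payload=0x25=37: acc |= 37<<0 -> acc=37 shift=7
  byte[1]=0xE5 cont=1 payload=0x65=101: acc |= 101<<7 -> acc=12965 shift=14
  byte[2]=0x13 cont=0 payload=0x13=19: acc |= 19<<14 -> acc=324261 shift=21 [end]
Varint 1: bytes[0:3] = A5 E5 13 -> value 324261 (3 byte(s))
  byte[3]=0xCC cont=1 payload=0x4C=76: acc |= 76<<0 -> acc=76 shift=7
  byte[4]=0x4C cont=0 payload=0x4C=76: acc |= 76<<7 -> acc=9804 shift=14 [end]
Varint 2: bytes[3:5] = CC 4C -> value 9804 (2 byte(s))
  byte[5]=0x0F cont=0 payload=0x0F=15: acc |= 15<<0 -> acc=15 shift=7 [end]
Varint 3: bytes[5:6] = 0F -> value 15 (1 byte(s))
  byte[6]=0xB3 cont=1 payload=0x33=51: acc |= 51<<0 -> acc=51 shift=7
  byte[7]=0xFC cont=1 payload=0x7C=124: acc |= 124<<7 -> acc=15923 shift=14
  byte[8]=0xD8 cont=1 payload=0x58=88: acc |= 88<<14 -> acc=1457715 shift=21
  byte[9]=0x43 cont=0 payload=0x43=67: acc |= 67<<21 -> acc=141966899 shift=28 [end]
Varint 4: bytes[6:10] = B3 FC D8 43 -> value 141966899 (4 byte(s))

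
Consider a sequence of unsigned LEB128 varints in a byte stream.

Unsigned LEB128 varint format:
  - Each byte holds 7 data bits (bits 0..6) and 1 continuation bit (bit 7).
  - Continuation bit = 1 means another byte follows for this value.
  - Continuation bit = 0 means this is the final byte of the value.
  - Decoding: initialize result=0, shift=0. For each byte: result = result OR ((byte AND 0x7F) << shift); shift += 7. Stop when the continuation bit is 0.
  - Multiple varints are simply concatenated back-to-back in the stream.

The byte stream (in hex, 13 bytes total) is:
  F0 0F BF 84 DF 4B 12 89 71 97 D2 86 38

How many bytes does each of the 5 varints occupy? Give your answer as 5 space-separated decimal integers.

  byte[0]=0xF0 cont=1 payload=0x70=112: acc |= 112<<0 -> acc=112 shift=7
  byte[1]=0x0F cont=0 payload=0x0F=15: acc |= 15<<7 -> acc=2032 shift=14 [end]
Varint 1: bytes[0:2] = F0 0F -> value 2032 (2 byte(s))
  byte[2]=0xBF cont=1 payload=0x3F=63: acc |= 63<<0 -> acc=63 shift=7
  byte[3]=0x84 cont=1 payload=0x04=4: acc |= 4<<7 -> acc=575 shift=14
  byte[4]=0xDF cont=1 payload=0x5F=95: acc |= 95<<14 -> acc=1557055 shift=21
  byte[5]=0x4B cont=0 payload=0x4B=75: acc |= 75<<21 -> acc=158843455 shift=28 [end]
Varint 2: bytes[2:6] = BF 84 DF 4B -> value 158843455 (4 byte(s))
  byte[6]=0x12 cont=0 payload=0x12=18: acc |= 18<<0 -> acc=18 shift=7 [end]
Varint 3: bytes[6:7] = 12 -> value 18 (1 byte(s))
  byte[7]=0x89 cont=1 payload=0x09=9: acc |= 9<<0 -> acc=9 shift=7
  byte[8]=0x71 cont=0 payload=0x71=113: acc |= 113<<7 -> acc=14473 shift=14 [end]
Varint 4: bytes[7:9] = 89 71 -> value 14473 (2 byte(s))
  byte[9]=0x97 cont=1 payload=0x17=23: acc |= 23<<0 -> acc=23 shift=7
  byte[10]=0xD2 cont=1 payload=0x52=82: acc |= 82<<7 -> acc=10519 shift=14
  byte[11]=0x86 cont=1 payload=0x06=6: acc |= 6<<14 -> acc=108823 shift=21
  byte[12]=0x38 cont=0 payload=0x38=56: acc |= 56<<21 -> acc=117549335 shift=28 [end]
Varint 5: bytes[9:13] = 97 D2 86 38 -> value 117549335 (4 byte(s))

Answer: 2 4 1 2 4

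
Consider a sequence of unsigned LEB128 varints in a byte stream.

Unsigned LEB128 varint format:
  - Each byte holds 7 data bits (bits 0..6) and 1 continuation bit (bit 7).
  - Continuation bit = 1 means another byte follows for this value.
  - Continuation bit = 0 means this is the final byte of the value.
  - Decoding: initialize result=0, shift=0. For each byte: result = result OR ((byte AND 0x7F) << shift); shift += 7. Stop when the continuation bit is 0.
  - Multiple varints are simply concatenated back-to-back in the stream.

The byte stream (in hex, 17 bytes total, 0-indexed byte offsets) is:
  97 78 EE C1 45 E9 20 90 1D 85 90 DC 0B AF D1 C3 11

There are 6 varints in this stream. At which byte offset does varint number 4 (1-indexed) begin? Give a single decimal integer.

Answer: 7

Derivation:
  byte[0]=0x97 cont=1 payload=0x17=23: acc |= 23<<0 -> acc=23 shift=7
  byte[1]=0x78 cont=0 payload=0x78=120: acc |= 120<<7 -> acc=15383 shift=14 [end]
Varint 1: bytes[0:2] = 97 78 -> value 15383 (2 byte(s))
  byte[2]=0xEE cont=1 payload=0x6E=110: acc |= 110<<0 -> acc=110 shift=7
  byte[3]=0xC1 cont=1 payload=0x41=65: acc |= 65<<7 -> acc=8430 shift=14
  byte[4]=0x45 cont=0 payload=0x45=69: acc |= 69<<14 -> acc=1138926 shift=21 [end]
Varint 2: bytes[2:5] = EE C1 45 -> value 1138926 (3 byte(s))
  byte[5]=0xE9 cont=1 payload=0x69=105: acc |= 105<<0 -> acc=105 shift=7
  byte[6]=0x20 cont=0 payload=0x20=32: acc |= 32<<7 -> acc=4201 shift=14 [end]
Varint 3: bytes[5:7] = E9 20 -> value 4201 (2 byte(s))
  byte[7]=0x90 cont=1 payload=0x10=16: acc |= 16<<0 -> acc=16 shift=7
  byte[8]=0x1D cont=0 payload=0x1D=29: acc |= 29<<7 -> acc=3728 shift=14 [end]
Varint 4: bytes[7:9] = 90 1D -> value 3728 (2 byte(s))
  byte[9]=0x85 cont=1 payload=0x05=5: acc |= 5<<0 -> acc=5 shift=7
  byte[10]=0x90 cont=1 payload=0x10=16: acc |= 16<<7 -> acc=2053 shift=14
  byte[11]=0xDC cont=1 payload=0x5C=92: acc |= 92<<14 -> acc=1509381 shift=21
  byte[12]=0x0B cont=0 payload=0x0B=11: acc |= 11<<21 -> acc=24578053 shift=28 [end]
Varint 5: bytes[9:13] = 85 90 DC 0B -> value 24578053 (4 byte(s))
  byte[13]=0xAF cont=1 payload=0x2F=47: acc |= 47<<0 -> acc=47 shift=7
  byte[14]=0xD1 cont=1 payload=0x51=81: acc |= 81<<7 -> acc=10415 shift=14
  byte[15]=0xC3 cont=1 payload=0x43=67: acc |= 67<<14 -> acc=1108143 shift=21
  byte[16]=0x11 cont=0 payload=0x11=17: acc |= 17<<21 -> acc=36759727 shift=28 [end]
Varint 6: bytes[13:17] = AF D1 C3 11 -> value 36759727 (4 byte(s))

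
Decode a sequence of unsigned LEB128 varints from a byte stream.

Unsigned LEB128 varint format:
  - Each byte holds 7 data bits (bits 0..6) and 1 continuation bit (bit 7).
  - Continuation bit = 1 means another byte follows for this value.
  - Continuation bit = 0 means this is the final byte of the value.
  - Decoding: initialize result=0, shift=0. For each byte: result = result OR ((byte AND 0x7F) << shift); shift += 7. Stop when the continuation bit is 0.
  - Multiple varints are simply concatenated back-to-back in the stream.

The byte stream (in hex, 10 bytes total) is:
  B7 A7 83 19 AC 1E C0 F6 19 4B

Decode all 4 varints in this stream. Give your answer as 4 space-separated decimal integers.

Answer: 52482999 3884 424768 75

Derivation:
  byte[0]=0xB7 cont=1 payload=0x37=55: acc |= 55<<0 -> acc=55 shift=7
  byte[1]=0xA7 cont=1 payload=0x27=39: acc |= 39<<7 -> acc=5047 shift=14
  byte[2]=0x83 cont=1 payload=0x03=3: acc |= 3<<14 -> acc=54199 shift=21
  byte[3]=0x19 cont=0 payload=0x19=25: acc |= 25<<21 -> acc=52482999 shift=28 [end]
Varint 1: bytes[0:4] = B7 A7 83 19 -> value 52482999 (4 byte(s))
  byte[4]=0xAC cont=1 payload=0x2C=44: acc |= 44<<0 -> acc=44 shift=7
  byte[5]=0x1E cont=0 payload=0x1E=30: acc |= 30<<7 -> acc=3884 shift=14 [end]
Varint 2: bytes[4:6] = AC 1E -> value 3884 (2 byte(s))
  byte[6]=0xC0 cont=1 payload=0x40=64: acc |= 64<<0 -> acc=64 shift=7
  byte[7]=0xF6 cont=1 payload=0x76=118: acc |= 118<<7 -> acc=15168 shift=14
  byte[8]=0x19 cont=0 payload=0x19=25: acc |= 25<<14 -> acc=424768 shift=21 [end]
Varint 3: bytes[6:9] = C0 F6 19 -> value 424768 (3 byte(s))
  byte[9]=0x4B cont=0 payload=0x4B=75: acc |= 75<<0 -> acc=75 shift=7 [end]
Varint 4: bytes[9:10] = 4B -> value 75 (1 byte(s))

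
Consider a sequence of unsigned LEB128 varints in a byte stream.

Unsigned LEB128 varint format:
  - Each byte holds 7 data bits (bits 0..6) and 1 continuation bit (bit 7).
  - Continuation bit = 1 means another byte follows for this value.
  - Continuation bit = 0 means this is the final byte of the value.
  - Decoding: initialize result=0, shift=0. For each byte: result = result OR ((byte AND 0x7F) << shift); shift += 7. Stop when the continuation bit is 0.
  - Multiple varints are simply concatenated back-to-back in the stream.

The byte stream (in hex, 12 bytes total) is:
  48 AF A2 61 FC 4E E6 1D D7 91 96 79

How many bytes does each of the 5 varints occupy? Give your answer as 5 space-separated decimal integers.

Answer: 1 3 2 2 4

Derivation:
  byte[0]=0x48 cont=0 payload=0x48=72: acc |= 72<<0 -> acc=72 shift=7 [end]
Varint 1: bytes[0:1] = 48 -> value 72 (1 byte(s))
  byte[1]=0xAF cont=1 payload=0x2F=47: acc |= 47<<0 -> acc=47 shift=7
  byte[2]=0xA2 cont=1 payload=0x22=34: acc |= 34<<7 -> acc=4399 shift=14
  byte[3]=0x61 cont=0 payload=0x61=97: acc |= 97<<14 -> acc=1593647 shift=21 [end]
Varint 2: bytes[1:4] = AF A2 61 -> value 1593647 (3 byte(s))
  byte[4]=0xFC cont=1 payload=0x7C=124: acc |= 124<<0 -> acc=124 shift=7
  byte[5]=0x4E cont=0 payload=0x4E=78: acc |= 78<<7 -> acc=10108 shift=14 [end]
Varint 3: bytes[4:6] = FC 4E -> value 10108 (2 byte(s))
  byte[6]=0xE6 cont=1 payload=0x66=102: acc |= 102<<0 -> acc=102 shift=7
  byte[7]=0x1D cont=0 payload=0x1D=29: acc |= 29<<7 -> acc=3814 shift=14 [end]
Varint 4: bytes[6:8] = E6 1D -> value 3814 (2 byte(s))
  byte[8]=0xD7 cont=1 payload=0x57=87: acc |= 87<<0 -> acc=87 shift=7
  byte[9]=0x91 cont=1 payload=0x11=17: acc |= 17<<7 -> acc=2263 shift=14
  byte[10]=0x96 cont=1 payload=0x16=22: acc |= 22<<14 -> acc=362711 shift=21
  byte[11]=0x79 cont=0 payload=0x79=121: acc |= 121<<21 -> acc=254118103 shift=28 [end]
Varint 5: bytes[8:12] = D7 91 96 79 -> value 254118103 (4 byte(s))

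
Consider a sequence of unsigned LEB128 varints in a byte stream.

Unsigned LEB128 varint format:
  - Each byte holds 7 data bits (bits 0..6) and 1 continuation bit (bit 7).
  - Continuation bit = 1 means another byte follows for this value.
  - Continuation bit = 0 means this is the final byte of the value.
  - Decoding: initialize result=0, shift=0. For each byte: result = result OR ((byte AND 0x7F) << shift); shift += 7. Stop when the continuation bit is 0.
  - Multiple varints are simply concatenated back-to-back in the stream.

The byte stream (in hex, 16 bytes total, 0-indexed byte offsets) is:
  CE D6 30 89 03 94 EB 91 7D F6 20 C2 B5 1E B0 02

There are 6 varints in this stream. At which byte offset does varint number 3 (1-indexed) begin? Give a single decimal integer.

Answer: 5

Derivation:
  byte[0]=0xCE cont=1 payload=0x4E=78: acc |= 78<<0 -> acc=78 shift=7
  byte[1]=0xD6 cont=1 payload=0x56=86: acc |= 86<<7 -> acc=11086 shift=14
  byte[2]=0x30 cont=0 payload=0x30=48: acc |= 48<<14 -> acc=797518 shift=21 [end]
Varint 1: bytes[0:3] = CE D6 30 -> value 797518 (3 byte(s))
  byte[3]=0x89 cont=1 payload=0x09=9: acc |= 9<<0 -> acc=9 shift=7
  byte[4]=0x03 cont=0 payload=0x03=3: acc |= 3<<7 -> acc=393 shift=14 [end]
Varint 2: bytes[3:5] = 89 03 -> value 393 (2 byte(s))
  byte[5]=0x94 cont=1 payload=0x14=20: acc |= 20<<0 -> acc=20 shift=7
  byte[6]=0xEB cont=1 payload=0x6B=107: acc |= 107<<7 -> acc=13716 shift=14
  byte[7]=0x91 cont=1 payload=0x11=17: acc |= 17<<14 -> acc=292244 shift=21
  byte[8]=0x7D cont=0 payload=0x7D=125: acc |= 125<<21 -> acc=262436244 shift=28 [end]
Varint 3: bytes[5:9] = 94 EB 91 7D -> value 262436244 (4 byte(s))
  byte[9]=0xF6 cont=1 payload=0x76=118: acc |= 118<<0 -> acc=118 shift=7
  byte[10]=0x20 cont=0 payload=0x20=32: acc |= 32<<7 -> acc=4214 shift=14 [end]
Varint 4: bytes[9:11] = F6 20 -> value 4214 (2 byte(s))
  byte[11]=0xC2 cont=1 payload=0x42=66: acc |= 66<<0 -> acc=66 shift=7
  byte[12]=0xB5 cont=1 payload=0x35=53: acc |= 53<<7 -> acc=6850 shift=14
  byte[13]=0x1E cont=0 payload=0x1E=30: acc |= 30<<14 -> acc=498370 shift=21 [end]
Varint 5: bytes[11:14] = C2 B5 1E -> value 498370 (3 byte(s))
  byte[14]=0xB0 cont=1 payload=0x30=48: acc |= 48<<0 -> acc=48 shift=7
  byte[15]=0x02 cont=0 payload=0x02=2: acc |= 2<<7 -> acc=304 shift=14 [end]
Varint 6: bytes[14:16] = B0 02 -> value 304 (2 byte(s))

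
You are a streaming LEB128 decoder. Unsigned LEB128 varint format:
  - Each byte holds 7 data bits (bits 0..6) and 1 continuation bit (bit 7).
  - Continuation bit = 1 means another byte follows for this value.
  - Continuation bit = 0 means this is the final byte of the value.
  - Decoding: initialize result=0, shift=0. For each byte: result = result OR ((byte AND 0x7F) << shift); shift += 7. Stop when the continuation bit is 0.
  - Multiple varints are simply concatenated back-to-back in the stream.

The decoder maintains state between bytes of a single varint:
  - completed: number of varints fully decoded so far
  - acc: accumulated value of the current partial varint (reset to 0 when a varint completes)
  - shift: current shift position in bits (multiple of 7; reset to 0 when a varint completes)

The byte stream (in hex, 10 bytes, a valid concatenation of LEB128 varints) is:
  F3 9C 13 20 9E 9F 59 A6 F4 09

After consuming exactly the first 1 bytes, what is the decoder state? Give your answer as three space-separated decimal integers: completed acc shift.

byte[0]=0xF3 cont=1 payload=0x73: acc |= 115<<0 -> completed=0 acc=115 shift=7

Answer: 0 115 7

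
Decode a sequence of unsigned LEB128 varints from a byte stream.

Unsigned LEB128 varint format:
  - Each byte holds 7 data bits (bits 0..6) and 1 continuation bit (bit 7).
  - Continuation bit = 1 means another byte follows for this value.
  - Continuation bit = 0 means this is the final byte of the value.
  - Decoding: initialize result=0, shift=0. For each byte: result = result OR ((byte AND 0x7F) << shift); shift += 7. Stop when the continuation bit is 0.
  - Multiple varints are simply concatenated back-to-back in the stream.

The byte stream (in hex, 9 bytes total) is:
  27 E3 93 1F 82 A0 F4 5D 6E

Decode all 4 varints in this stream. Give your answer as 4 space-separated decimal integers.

  byte[0]=0x27 cont=0 payload=0x27=39: acc |= 39<<0 -> acc=39 shift=7 [end]
Varint 1: bytes[0:1] = 27 -> value 39 (1 byte(s))
  byte[1]=0xE3 cont=1 payload=0x63=99: acc |= 99<<0 -> acc=99 shift=7
  byte[2]=0x93 cont=1 payload=0x13=19: acc |= 19<<7 -> acc=2531 shift=14
  byte[3]=0x1F cont=0 payload=0x1F=31: acc |= 31<<14 -> acc=510435 shift=21 [end]
Varint 2: bytes[1:4] = E3 93 1F -> value 510435 (3 byte(s))
  byte[4]=0x82 cont=1 payload=0x02=2: acc |= 2<<0 -> acc=2 shift=7
  byte[5]=0xA0 cont=1 payload=0x20=32: acc |= 32<<7 -> acc=4098 shift=14
  byte[6]=0xF4 cont=1 payload=0x74=116: acc |= 116<<14 -> acc=1904642 shift=21
  byte[7]=0x5D cont=0 payload=0x5D=93: acc |= 93<<21 -> acc=196939778 shift=28 [end]
Varint 3: bytes[4:8] = 82 A0 F4 5D -> value 196939778 (4 byte(s))
  byte[8]=0x6E cont=0 payload=0x6E=110: acc |= 110<<0 -> acc=110 shift=7 [end]
Varint 4: bytes[8:9] = 6E -> value 110 (1 byte(s))

Answer: 39 510435 196939778 110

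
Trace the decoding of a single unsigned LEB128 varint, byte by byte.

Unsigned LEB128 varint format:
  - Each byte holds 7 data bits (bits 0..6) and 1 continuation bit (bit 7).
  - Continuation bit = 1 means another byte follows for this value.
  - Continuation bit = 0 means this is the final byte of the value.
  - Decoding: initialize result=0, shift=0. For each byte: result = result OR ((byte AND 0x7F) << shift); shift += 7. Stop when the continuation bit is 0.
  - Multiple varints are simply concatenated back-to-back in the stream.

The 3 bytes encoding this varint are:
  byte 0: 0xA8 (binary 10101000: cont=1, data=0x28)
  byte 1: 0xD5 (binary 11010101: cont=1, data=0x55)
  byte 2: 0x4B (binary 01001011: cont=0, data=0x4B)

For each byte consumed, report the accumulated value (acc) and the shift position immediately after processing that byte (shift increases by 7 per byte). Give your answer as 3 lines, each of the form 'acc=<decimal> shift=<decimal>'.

Answer: acc=40 shift=7
acc=10920 shift=14
acc=1239720 shift=21

Derivation:
byte 0=0xA8: payload=0x28=40, contrib = 40<<0 = 40; acc -> 40, shift -> 7
byte 1=0xD5: payload=0x55=85, contrib = 85<<7 = 10880; acc -> 10920, shift -> 14
byte 2=0x4B: payload=0x4B=75, contrib = 75<<14 = 1228800; acc -> 1239720, shift -> 21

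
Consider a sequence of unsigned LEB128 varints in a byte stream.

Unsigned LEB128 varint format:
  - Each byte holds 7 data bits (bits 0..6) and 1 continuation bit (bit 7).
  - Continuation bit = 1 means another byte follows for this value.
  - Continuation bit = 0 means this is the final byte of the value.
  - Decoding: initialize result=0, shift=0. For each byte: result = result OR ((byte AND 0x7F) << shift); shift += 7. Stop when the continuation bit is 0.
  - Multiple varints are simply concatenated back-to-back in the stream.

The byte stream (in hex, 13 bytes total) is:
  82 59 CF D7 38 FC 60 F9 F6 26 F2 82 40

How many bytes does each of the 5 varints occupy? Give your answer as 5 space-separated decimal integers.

Answer: 2 3 2 3 3

Derivation:
  byte[0]=0x82 cont=1 payload=0x02=2: acc |= 2<<0 -> acc=2 shift=7
  byte[1]=0x59 cont=0 payload=0x59=89: acc |= 89<<7 -> acc=11394 shift=14 [end]
Varint 1: bytes[0:2] = 82 59 -> value 11394 (2 byte(s))
  byte[2]=0xCF cont=1 payload=0x4F=79: acc |= 79<<0 -> acc=79 shift=7
  byte[3]=0xD7 cont=1 payload=0x57=87: acc |= 87<<7 -> acc=11215 shift=14
  byte[4]=0x38 cont=0 payload=0x38=56: acc |= 56<<14 -> acc=928719 shift=21 [end]
Varint 2: bytes[2:5] = CF D7 38 -> value 928719 (3 byte(s))
  byte[5]=0xFC cont=1 payload=0x7C=124: acc |= 124<<0 -> acc=124 shift=7
  byte[6]=0x60 cont=0 payload=0x60=96: acc |= 96<<7 -> acc=12412 shift=14 [end]
Varint 3: bytes[5:7] = FC 60 -> value 12412 (2 byte(s))
  byte[7]=0xF9 cont=1 payload=0x79=121: acc |= 121<<0 -> acc=121 shift=7
  byte[8]=0xF6 cont=1 payload=0x76=118: acc |= 118<<7 -> acc=15225 shift=14
  byte[9]=0x26 cont=0 payload=0x26=38: acc |= 38<<14 -> acc=637817 shift=21 [end]
Varint 4: bytes[7:10] = F9 F6 26 -> value 637817 (3 byte(s))
  byte[10]=0xF2 cont=1 payload=0x72=114: acc |= 114<<0 -> acc=114 shift=7
  byte[11]=0x82 cont=1 payload=0x02=2: acc |= 2<<7 -> acc=370 shift=14
  byte[12]=0x40 cont=0 payload=0x40=64: acc |= 64<<14 -> acc=1048946 shift=21 [end]
Varint 5: bytes[10:13] = F2 82 40 -> value 1048946 (3 byte(s))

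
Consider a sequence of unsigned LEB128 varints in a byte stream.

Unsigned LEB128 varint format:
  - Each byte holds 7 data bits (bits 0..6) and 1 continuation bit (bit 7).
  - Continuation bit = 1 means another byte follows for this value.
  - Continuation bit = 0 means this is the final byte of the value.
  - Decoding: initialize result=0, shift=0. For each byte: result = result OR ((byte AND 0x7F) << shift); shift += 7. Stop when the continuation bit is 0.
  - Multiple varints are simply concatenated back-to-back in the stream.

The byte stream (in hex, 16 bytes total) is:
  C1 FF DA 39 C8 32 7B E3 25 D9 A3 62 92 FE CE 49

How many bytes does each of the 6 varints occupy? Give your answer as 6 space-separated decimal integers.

  byte[0]=0xC1 cont=1 payload=0x41=65: acc |= 65<<0 -> acc=65 shift=7
  byte[1]=0xFF cont=1 payload=0x7F=127: acc |= 127<<7 -> acc=16321 shift=14
  byte[2]=0xDA cont=1 payload=0x5A=90: acc |= 90<<14 -> acc=1490881 shift=21
  byte[3]=0x39 cont=0 payload=0x39=57: acc |= 57<<21 -> acc=121028545 shift=28 [end]
Varint 1: bytes[0:4] = C1 FF DA 39 -> value 121028545 (4 byte(s))
  byte[4]=0xC8 cont=1 payload=0x48=72: acc |= 72<<0 -> acc=72 shift=7
  byte[5]=0x32 cont=0 payload=0x32=50: acc |= 50<<7 -> acc=6472 shift=14 [end]
Varint 2: bytes[4:6] = C8 32 -> value 6472 (2 byte(s))
  byte[6]=0x7B cont=0 payload=0x7B=123: acc |= 123<<0 -> acc=123 shift=7 [end]
Varint 3: bytes[6:7] = 7B -> value 123 (1 byte(s))
  byte[7]=0xE3 cont=1 payload=0x63=99: acc |= 99<<0 -> acc=99 shift=7
  byte[8]=0x25 cont=0 payload=0x25=37: acc |= 37<<7 -> acc=4835 shift=14 [end]
Varint 4: bytes[7:9] = E3 25 -> value 4835 (2 byte(s))
  byte[9]=0xD9 cont=1 payload=0x59=89: acc |= 89<<0 -> acc=89 shift=7
  byte[10]=0xA3 cont=1 payload=0x23=35: acc |= 35<<7 -> acc=4569 shift=14
  byte[11]=0x62 cont=0 payload=0x62=98: acc |= 98<<14 -> acc=1610201 shift=21 [end]
Varint 5: bytes[9:12] = D9 A3 62 -> value 1610201 (3 byte(s))
  byte[12]=0x92 cont=1 payload=0x12=18: acc |= 18<<0 -> acc=18 shift=7
  byte[13]=0xFE cont=1 payload=0x7E=126: acc |= 126<<7 -> acc=16146 shift=14
  byte[14]=0xCE cont=1 payload=0x4E=78: acc |= 78<<14 -> acc=1294098 shift=21
  byte[15]=0x49 cont=0 payload=0x49=73: acc |= 73<<21 -> acc=154386194 shift=28 [end]
Varint 6: bytes[12:16] = 92 FE CE 49 -> value 154386194 (4 byte(s))

Answer: 4 2 1 2 3 4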